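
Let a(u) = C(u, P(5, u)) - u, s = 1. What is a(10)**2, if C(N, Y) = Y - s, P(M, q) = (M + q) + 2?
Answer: 36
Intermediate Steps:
P(M, q) = 2 + M + q
C(N, Y) = -1 + Y (C(N, Y) = Y - 1*1 = Y - 1 = -1 + Y)
a(u) = 6 (a(u) = (-1 + (2 + 5 + u)) - u = (-1 + (7 + u)) - u = (6 + u) - u = 6)
a(10)**2 = 6**2 = 36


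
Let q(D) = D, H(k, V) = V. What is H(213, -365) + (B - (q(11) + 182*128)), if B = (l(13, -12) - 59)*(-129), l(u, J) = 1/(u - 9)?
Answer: -64373/4 ≈ -16093.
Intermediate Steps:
l(u, J) = 1/(-9 + u)
B = 30315/4 (B = (1/(-9 + 13) - 59)*(-129) = (1/4 - 59)*(-129) = -235/4*(-129) = 30315/4 ≈ 7578.8)
H(213, -365) + (B - (q(11) + 182*128)) = -365 + (30315/4 - (11 + 182*128)) = -365 + (30315/4 - (11 + 23296)) = -365 + (30315/4 - 1*23307) = -365 + (30315/4 - 23307) = -365 - 62913/4 = -64373/4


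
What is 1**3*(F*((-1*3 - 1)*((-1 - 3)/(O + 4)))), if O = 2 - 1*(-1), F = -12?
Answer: -192/7 ≈ -27.429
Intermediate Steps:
O = 3 (O = 2 + 1 = 3)
1**3*(F*((-1*3 - 1)*((-1 - 3)/(O + 4)))) = 1**3*(-12*(-1*3 - 1)*(-1 - 3)/(3 + 4)) = 1*(-12*(-3 - 1)*(-4/7)) = 1*(-(-48)*(-4*1/7)) = 1*(-(-48)*(-4)/7) = 1*(-12*16/7) = 1*(-192/7) = -192/7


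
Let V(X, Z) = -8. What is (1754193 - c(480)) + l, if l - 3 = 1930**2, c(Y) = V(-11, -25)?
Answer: 5479104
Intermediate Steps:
c(Y) = -8
l = 3724903 (l = 3 + 1930**2 = 3 + 3724900 = 3724903)
(1754193 - c(480)) + l = (1754193 - 1*(-8)) + 3724903 = (1754193 + 8) + 3724903 = 1754201 + 3724903 = 5479104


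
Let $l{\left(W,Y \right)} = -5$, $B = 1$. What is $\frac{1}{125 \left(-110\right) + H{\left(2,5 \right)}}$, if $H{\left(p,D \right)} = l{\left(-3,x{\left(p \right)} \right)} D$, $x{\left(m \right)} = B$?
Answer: $- \frac{1}{13775} \approx -7.2595 \cdot 10^{-5}$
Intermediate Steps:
$x{\left(m \right)} = 1$
$H{\left(p,D \right)} = - 5 D$
$\frac{1}{125 \left(-110\right) + H{\left(2,5 \right)}} = \frac{1}{125 \left(-110\right) - 25} = \frac{1}{-13750 - 25} = \frac{1}{-13775} = - \frac{1}{13775}$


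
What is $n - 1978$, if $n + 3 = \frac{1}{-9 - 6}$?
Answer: $- \frac{29716}{15} \approx -1981.1$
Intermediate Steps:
$n = - \frac{46}{15}$ ($n = -3 + \frac{1}{-9 - 6} = -3 + \frac{1}{-15} = -3 - \frac{1}{15} = - \frac{46}{15} \approx -3.0667$)
$n - 1978 = - \frac{46}{15} - 1978 = - \frac{29716}{15}$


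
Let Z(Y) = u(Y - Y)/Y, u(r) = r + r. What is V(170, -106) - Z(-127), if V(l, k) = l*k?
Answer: -18020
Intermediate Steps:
u(r) = 2*r
V(l, k) = k*l
Z(Y) = 0 (Z(Y) = (2*(Y - Y))/Y = (2*0)/Y = 0/Y = 0)
V(170, -106) - Z(-127) = -106*170 - 1*0 = -18020 + 0 = -18020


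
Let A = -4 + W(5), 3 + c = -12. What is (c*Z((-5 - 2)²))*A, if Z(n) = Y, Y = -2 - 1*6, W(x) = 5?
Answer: 120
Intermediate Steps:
c = -15 (c = -3 - 12 = -15)
A = 1 (A = -4 + 5 = 1)
Y = -8 (Y = -2 - 6 = -8)
Z(n) = -8
(c*Z((-5 - 2)²))*A = -15*(-8)*1 = 120*1 = 120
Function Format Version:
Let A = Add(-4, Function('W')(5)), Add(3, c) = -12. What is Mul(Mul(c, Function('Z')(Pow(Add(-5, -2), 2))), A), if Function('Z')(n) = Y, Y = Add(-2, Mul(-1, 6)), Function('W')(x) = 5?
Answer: 120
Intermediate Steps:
c = -15 (c = Add(-3, -12) = -15)
A = 1 (A = Add(-4, 5) = 1)
Y = -8 (Y = Add(-2, -6) = -8)
Function('Z')(n) = -8
Mul(Mul(c, Function('Z')(Pow(Add(-5, -2), 2))), A) = Mul(Mul(-15, -8), 1) = Mul(120, 1) = 120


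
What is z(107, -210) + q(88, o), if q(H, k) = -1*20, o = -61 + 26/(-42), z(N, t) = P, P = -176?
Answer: -196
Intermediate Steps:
z(N, t) = -176
o = -1294/21 (o = -61 + 26*(-1/42) = -61 - 13/21 = -1294/21 ≈ -61.619)
q(H, k) = -20
z(107, -210) + q(88, o) = -176 - 20 = -196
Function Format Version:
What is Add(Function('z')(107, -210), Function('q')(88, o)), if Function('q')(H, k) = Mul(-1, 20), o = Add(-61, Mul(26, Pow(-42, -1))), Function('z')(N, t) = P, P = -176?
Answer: -196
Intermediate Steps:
Function('z')(N, t) = -176
o = Rational(-1294, 21) (o = Add(-61, Mul(26, Rational(-1, 42))) = Add(-61, Rational(-13, 21)) = Rational(-1294, 21) ≈ -61.619)
Function('q')(H, k) = -20
Add(Function('z')(107, -210), Function('q')(88, o)) = Add(-176, -20) = -196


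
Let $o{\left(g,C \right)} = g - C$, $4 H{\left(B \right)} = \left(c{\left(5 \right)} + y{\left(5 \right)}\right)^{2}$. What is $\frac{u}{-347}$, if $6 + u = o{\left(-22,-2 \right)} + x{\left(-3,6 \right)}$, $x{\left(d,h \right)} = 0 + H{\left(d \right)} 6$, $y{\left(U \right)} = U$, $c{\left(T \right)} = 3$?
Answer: $- \frac{70}{347} \approx -0.20173$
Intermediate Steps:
$H{\left(B \right)} = 16$ ($H{\left(B \right)} = \frac{\left(3 + 5\right)^{2}}{4} = \frac{8^{2}}{4} = \frac{1}{4} \cdot 64 = 16$)
$x{\left(d,h \right)} = 96$ ($x{\left(d,h \right)} = 0 + 16 \cdot 6 = 0 + 96 = 96$)
$u = 70$ ($u = -6 + \left(\left(-22 - -2\right) + 96\right) = -6 + \left(\left(-22 + 2\right) + 96\right) = -6 + \left(-20 + 96\right) = -6 + 76 = 70$)
$\frac{u}{-347} = \frac{70}{-347} = 70 \left(- \frac{1}{347}\right) = - \frac{70}{347}$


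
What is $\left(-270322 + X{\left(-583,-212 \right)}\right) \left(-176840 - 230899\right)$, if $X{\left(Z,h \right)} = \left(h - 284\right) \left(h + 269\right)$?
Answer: $121748418966$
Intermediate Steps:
$X{\left(Z,h \right)} = \left(-284 + h\right) \left(269 + h\right)$
$\left(-270322 + X{\left(-583,-212 \right)}\right) \left(-176840 - 230899\right) = \left(-270322 - \left(73216 - 44944\right)\right) \left(-176840 - 230899\right) = \left(-270322 + \left(-76396 + 44944 + 3180\right)\right) \left(-407739\right) = \left(-270322 - 28272\right) \left(-407739\right) = \left(-298594\right) \left(-407739\right) = 121748418966$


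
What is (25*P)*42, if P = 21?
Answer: 22050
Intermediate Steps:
(25*P)*42 = (25*21)*42 = 525*42 = 22050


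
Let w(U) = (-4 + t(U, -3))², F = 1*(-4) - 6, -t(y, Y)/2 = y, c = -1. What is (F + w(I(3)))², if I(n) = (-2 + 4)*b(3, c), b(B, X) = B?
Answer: 60516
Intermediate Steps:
t(y, Y) = -2*y
I(n) = 6 (I(n) = (-2 + 4)*3 = 2*3 = 6)
F = -10 (F = -4 - 6 = -10)
w(U) = (-4 - 2*U)²
(F + w(I(3)))² = (-10 + 4*(2 + 6)²)² = (-10 + 4*8²)² = (-10 + 4*64)² = (-10 + 256)² = 246² = 60516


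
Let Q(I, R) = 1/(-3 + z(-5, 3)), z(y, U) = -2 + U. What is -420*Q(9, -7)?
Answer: 210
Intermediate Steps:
Q(I, R) = -1/2 (Q(I, R) = 1/(-3 + (-2 + 3)) = 1/(-3 + 1) = 1/(-2) = -1/2)
-420*Q(9, -7) = -420*(-1/2) = 210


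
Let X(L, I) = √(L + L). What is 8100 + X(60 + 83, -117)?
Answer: 8100 + √286 ≈ 8116.9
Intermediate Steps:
X(L, I) = √2*√L (X(L, I) = √(2*L) = √2*√L)
8100 + X(60 + 83, -117) = 8100 + √2*√(60 + 83) = 8100 + √2*√143 = 8100 + √286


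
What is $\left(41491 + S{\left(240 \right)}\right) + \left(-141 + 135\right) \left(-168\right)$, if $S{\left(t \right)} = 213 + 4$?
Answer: $42716$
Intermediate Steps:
$S{\left(t \right)} = 217$
$\left(41491 + S{\left(240 \right)}\right) + \left(-141 + 135\right) \left(-168\right) = \left(41491 + 217\right) + \left(-141 + 135\right) \left(-168\right) = 41708 - -1008 = 41708 + 1008 = 42716$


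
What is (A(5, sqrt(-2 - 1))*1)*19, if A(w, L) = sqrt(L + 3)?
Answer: 19*sqrt(3 + I*sqrt(3)) ≈ 34.158 + 9.1526*I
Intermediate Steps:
A(w, L) = sqrt(3 + L)
(A(5, sqrt(-2 - 1))*1)*19 = (sqrt(3 + sqrt(-2 - 1))*1)*19 = (sqrt(3 + sqrt(-3))*1)*19 = (sqrt(3 + I*sqrt(3))*1)*19 = sqrt(3 + I*sqrt(3))*19 = 19*sqrt(3 + I*sqrt(3))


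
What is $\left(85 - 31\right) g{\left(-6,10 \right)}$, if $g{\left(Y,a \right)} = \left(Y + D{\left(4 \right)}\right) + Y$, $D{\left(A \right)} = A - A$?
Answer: $-648$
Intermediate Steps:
$D{\left(A \right)} = 0$
$g{\left(Y,a \right)} = 2 Y$ ($g{\left(Y,a \right)} = \left(Y + 0\right) + Y = Y + Y = 2 Y$)
$\left(85 - 31\right) g{\left(-6,10 \right)} = \left(85 - 31\right) 2 \left(-6\right) = 54 \left(-12\right) = -648$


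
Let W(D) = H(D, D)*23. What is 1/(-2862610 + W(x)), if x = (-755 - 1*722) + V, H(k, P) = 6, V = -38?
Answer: -1/2862472 ≈ -3.4935e-7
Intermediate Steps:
x = -1515 (x = (-755 - 1*722) - 38 = (-755 - 722) - 38 = -1477 - 38 = -1515)
W(D) = 138 (W(D) = 6*23 = 138)
1/(-2862610 + W(x)) = 1/(-2862610 + 138) = 1/(-2862472) = -1/2862472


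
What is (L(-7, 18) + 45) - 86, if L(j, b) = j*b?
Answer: -167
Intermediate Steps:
L(j, b) = b*j
(L(-7, 18) + 45) - 86 = (18*(-7) + 45) - 86 = (-126 + 45) - 86 = -81 - 86 = -167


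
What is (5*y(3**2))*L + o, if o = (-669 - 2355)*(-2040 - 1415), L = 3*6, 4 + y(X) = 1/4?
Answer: 20895165/2 ≈ 1.0448e+7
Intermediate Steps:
y(X) = -15/4 (y(X) = -4 + 1/4 = -15/4)
L = 18
o = 10447920 (o = -3024*(-3455) = 10447920)
(5*y(3**2))*L + o = (5*(-15/4))*18 + 10447920 = -75/4*18 + 10447920 = -675/2 + 10447920 = 20895165/2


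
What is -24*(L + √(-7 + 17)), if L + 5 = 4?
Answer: 24 - 24*√10 ≈ -51.895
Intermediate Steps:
L = -1 (L = -5 + 4 = -1)
-24*(L + √(-7 + 17)) = -24*(-1 + √(-7 + 17)) = -24*(-1 + √10) = 24 - 24*√10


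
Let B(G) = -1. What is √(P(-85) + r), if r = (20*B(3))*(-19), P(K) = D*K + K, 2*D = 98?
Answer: 3*I*√430 ≈ 62.209*I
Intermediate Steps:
D = 49 (D = (½)*98 = 49)
P(K) = 50*K (P(K) = 49*K + K = 50*K)
r = 380 (r = (20*(-1))*(-19) = -20*(-19) = 380)
√(P(-85) + r) = √(50*(-85) + 380) = √(-4250 + 380) = √(-3870) = 3*I*√430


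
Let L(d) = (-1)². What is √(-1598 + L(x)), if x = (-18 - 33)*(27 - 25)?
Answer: I*√1597 ≈ 39.962*I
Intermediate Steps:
x = -102 (x = -51*2 = -102)
L(d) = 1
√(-1598 + L(x)) = √(-1598 + 1) = √(-1597) = I*√1597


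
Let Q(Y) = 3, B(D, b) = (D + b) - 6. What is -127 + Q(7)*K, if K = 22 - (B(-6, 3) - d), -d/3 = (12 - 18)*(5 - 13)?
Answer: -466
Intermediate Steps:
B(D, b) = -6 + D + b
d = -144 (d = -3*(12 - 18)*(5 - 13) = -(-18)*(-8) = -3*48 = -144)
K = -113 (K = 22 - ((-6 - 6 + 3) - 1*(-144)) = 22 - (-9 + 144) = 22 - 1*135 = 22 - 135 = -113)
-127 + Q(7)*K = -127 + 3*(-113) = -127 - 339 = -466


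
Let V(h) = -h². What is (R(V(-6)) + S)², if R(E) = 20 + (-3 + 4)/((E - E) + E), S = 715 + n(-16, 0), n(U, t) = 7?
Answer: 713477521/1296 ≈ 5.5052e+5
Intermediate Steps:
S = 722 (S = 715 + 7 = 722)
R(E) = 20 + 1/E (R(E) = 20 + 1/(0 + E) = 20 + 1/E)
(R(V(-6)) + S)² = ((20 + 1/(-1*(-6)²)) + 722)² = ((20 + 1/(-1*36)) + 722)² = ((20 + 1/(-36)) + 722)² = ((20 - 1/36) + 722)² = (719/36 + 722)² = (26711/36)² = 713477521/1296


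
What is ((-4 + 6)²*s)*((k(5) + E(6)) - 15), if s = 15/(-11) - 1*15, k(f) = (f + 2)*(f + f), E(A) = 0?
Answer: -3600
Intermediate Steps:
k(f) = 2*f*(2 + f) (k(f) = (2 + f)*(2*f) = 2*f*(2 + f))
s = -180/11 (s = 15*(-1/11) - 15 = -15/11 - 15 = -180/11 ≈ -16.364)
((-4 + 6)²*s)*((k(5) + E(6)) - 15) = ((-4 + 6)²*(-180/11))*((2*5*(2 + 5) + 0) - 15) = (2²*(-180/11))*((2*5*7 + 0) - 15) = (4*(-180/11))*((70 + 0) - 15) = -720*(70 - 15)/11 = -720/11*55 = -3600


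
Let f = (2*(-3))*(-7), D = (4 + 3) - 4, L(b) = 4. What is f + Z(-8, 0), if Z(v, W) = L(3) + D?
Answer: 49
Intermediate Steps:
D = 3 (D = 7 - 4 = 3)
f = 42 (f = -6*(-7) = 42)
Z(v, W) = 7 (Z(v, W) = 4 + 3 = 7)
f + Z(-8, 0) = 42 + 7 = 49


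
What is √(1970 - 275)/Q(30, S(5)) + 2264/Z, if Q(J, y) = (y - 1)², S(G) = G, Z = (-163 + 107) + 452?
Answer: 566/99 + √1695/16 ≈ 8.2903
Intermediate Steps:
Z = 396 (Z = -56 + 452 = 396)
Q(J, y) = (-1 + y)²
√(1970 - 275)/Q(30, S(5)) + 2264/Z = √(1970 - 275)/((-1 + 5)²) + 2264/396 = √1695/(4²) + 2264*(1/396) = √1695/16 + 566/99 = 566/99 + √1695/16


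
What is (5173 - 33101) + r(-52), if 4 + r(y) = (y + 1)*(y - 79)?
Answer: -21251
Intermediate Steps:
r(y) = -4 + (1 + y)*(-79 + y) (r(y) = -4 + (y + 1)*(y - 79) = -4 + (1 + y)*(-79 + y))
(5173 - 33101) + r(-52) = (5173 - 33101) + (-83 + (-52)**2 - 78*(-52)) = -27928 + (-83 + 2704 + 4056) = -27928 + 6677 = -21251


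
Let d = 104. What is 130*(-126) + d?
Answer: -16276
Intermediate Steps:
130*(-126) + d = 130*(-126) + 104 = -16380 + 104 = -16276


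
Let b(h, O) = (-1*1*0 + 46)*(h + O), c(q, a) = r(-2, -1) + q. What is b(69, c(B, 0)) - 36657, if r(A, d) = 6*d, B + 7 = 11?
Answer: -33575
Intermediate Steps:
B = 4 (B = -7 + 11 = 4)
c(q, a) = -6 + q (c(q, a) = 6*(-1) + q = -6 + q)
b(h, O) = 46*O + 46*h (b(h, O) = (-1*0 + 46)*(O + h) = (0 + 46)*(O + h) = 46*(O + h) = 46*O + 46*h)
b(69, c(B, 0)) - 36657 = (46*(-6 + 4) + 46*69) - 36657 = (46*(-2) + 3174) - 36657 = (-92 + 3174) - 36657 = 3082 - 36657 = -33575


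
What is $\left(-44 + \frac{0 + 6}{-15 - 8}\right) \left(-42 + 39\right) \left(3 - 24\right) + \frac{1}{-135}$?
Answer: $- \frac{8658113}{3105} \approx -2788.4$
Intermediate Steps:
$\left(-44 + \frac{0 + 6}{-15 - 8}\right) \left(-42 + 39\right) \left(3 - 24\right) + \frac{1}{-135} = \left(-44 + \frac{6}{-23}\right) \left(-3\right) \left(3 - 24\right) - \frac{1}{135} = \left(-44 + 6 \left(- \frac{1}{23}\right)\right) \left(-3\right) \left(-21\right) - \frac{1}{135} = \left(-44 - \frac{6}{23}\right) \left(-3\right) \left(-21\right) - \frac{1}{135} = \left(- \frac{1018}{23}\right) \left(-3\right) \left(-21\right) - \frac{1}{135} = \frac{3054}{23} \left(-21\right) - \frac{1}{135} = - \frac{64134}{23} - \frac{1}{135} = - \frac{8658113}{3105}$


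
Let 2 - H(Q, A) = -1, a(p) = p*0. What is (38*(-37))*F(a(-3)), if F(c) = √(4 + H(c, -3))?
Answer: -1406*√7 ≈ -3719.9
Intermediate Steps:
a(p) = 0
H(Q, A) = 3 (H(Q, A) = 2 - 1*(-1) = 2 + 1 = 3)
F(c) = √7 (F(c) = √(4 + 3) = √7)
(38*(-37))*F(a(-3)) = (38*(-37))*√7 = -1406*√7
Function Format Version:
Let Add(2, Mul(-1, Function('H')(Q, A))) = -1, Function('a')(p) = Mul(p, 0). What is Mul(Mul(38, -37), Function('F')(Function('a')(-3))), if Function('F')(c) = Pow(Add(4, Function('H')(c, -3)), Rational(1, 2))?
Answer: Mul(-1406, Pow(7, Rational(1, 2))) ≈ -3719.9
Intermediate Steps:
Function('a')(p) = 0
Function('H')(Q, A) = 3 (Function('H')(Q, A) = Add(2, Mul(-1, -1)) = Add(2, 1) = 3)
Function('F')(c) = Pow(7, Rational(1, 2)) (Function('F')(c) = Pow(Add(4, 3), Rational(1, 2)) = Pow(7, Rational(1, 2)))
Mul(Mul(38, -37), Function('F')(Function('a')(-3))) = Mul(Mul(38, -37), Pow(7, Rational(1, 2))) = Mul(-1406, Pow(7, Rational(1, 2)))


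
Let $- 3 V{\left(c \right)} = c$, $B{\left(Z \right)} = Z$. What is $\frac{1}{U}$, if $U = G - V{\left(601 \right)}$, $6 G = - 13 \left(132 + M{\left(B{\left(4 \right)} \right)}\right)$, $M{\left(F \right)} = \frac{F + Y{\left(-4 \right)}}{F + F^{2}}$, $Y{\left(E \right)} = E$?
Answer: $- \frac{3}{257} \approx -0.011673$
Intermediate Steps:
$V{\left(c \right)} = - \frac{c}{3}$
$M{\left(F \right)} = \frac{-4 + F}{F + F^{2}}$ ($M{\left(F \right)} = \frac{F - 4}{F + F^{2}} = \frac{-4 + F}{F + F^{2}}$)
$G = -286$ ($G = \frac{\left(-13\right) \left(132 + \frac{-4 + 4}{4 \left(1 + 4\right)}\right)}{6} = \frac{\left(-13\right) \left(132 + \frac{1}{4} \cdot \frac{1}{5} \cdot 0\right)}{6} = \frac{\left(-13\right) \left(132 + 0\right)}{6} = \frac{\left(-13\right) 132}{6} = \frac{1}{6} \left(-1716\right) = -286$)
$U = - \frac{257}{3}$ ($U = -286 - \left(- \frac{1}{3}\right) 601 = -286 - - \frac{601}{3} = -286 + \frac{601}{3} = - \frac{257}{3} \approx -85.667$)
$\frac{1}{U} = \frac{1}{- \frac{257}{3}} = - \frac{3}{257}$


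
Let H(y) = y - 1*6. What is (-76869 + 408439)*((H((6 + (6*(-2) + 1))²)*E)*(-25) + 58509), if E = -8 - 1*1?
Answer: 20817290880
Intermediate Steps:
E = -9 (E = -8 - 1 = -9)
H(y) = -6 + y (H(y) = y - 6 = -6 + y)
(-76869 + 408439)*((H((6 + (6*(-2) + 1))²)*E)*(-25) + 58509) = (-76869 + 408439)*(((-6 + (6 + (6*(-2) + 1))²)*(-9))*(-25) + 58509) = 331570*(((-6 + (6 + (-12 + 1))²)*(-9))*(-25) + 58509) = 331570*(((-6 + (6 - 11)²)*(-9))*(-25) + 58509) = 331570*(((-6 + (-5)²)*(-9))*(-25) + 58509) = 331570*(((-6 + 25)*(-9))*(-25) + 58509) = 331570*((19*(-9))*(-25) + 58509) = 331570*(-171*(-25) + 58509) = 331570*(4275 + 58509) = 331570*62784 = 20817290880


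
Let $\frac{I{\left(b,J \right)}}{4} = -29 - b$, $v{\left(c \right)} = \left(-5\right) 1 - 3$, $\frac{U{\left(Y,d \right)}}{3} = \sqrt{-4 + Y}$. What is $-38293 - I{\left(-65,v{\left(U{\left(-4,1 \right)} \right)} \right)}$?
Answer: $-38437$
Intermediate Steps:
$U{\left(Y,d \right)} = 3 \sqrt{-4 + Y}$
$v{\left(c \right)} = -8$ ($v{\left(c \right)} = -5 - 3 = -8$)
$I{\left(b,J \right)} = -116 - 4 b$ ($I{\left(b,J \right)} = 4 \left(-29 - b\right) = -116 - 4 b$)
$-38293 - I{\left(-65,v{\left(U{\left(-4,1 \right)} \right)} \right)} = -38293 - \left(-116 - -260\right) = -38293 - \left(-116 + 260\right) = -38293 - 144 = -38437$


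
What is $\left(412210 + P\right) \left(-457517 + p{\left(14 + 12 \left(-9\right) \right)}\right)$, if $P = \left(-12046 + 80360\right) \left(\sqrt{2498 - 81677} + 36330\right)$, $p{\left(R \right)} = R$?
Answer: $-1135909403066130 - 31261237854 i \sqrt{79179} \approx -1.1359 \cdot 10^{15} - 8.7965 \cdot 10^{12} i$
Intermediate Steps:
$P = 2481847620 + 68314 i \sqrt{79179}$ ($P = 68314 \left(\sqrt{-79179} + 36330\right) = 68314 \left(i \sqrt{79179} + 36330\right) = 68314 \left(36330 + i \sqrt{79179}\right) = 2481847620 + 68314 i \sqrt{79179} \approx 2.4818 \cdot 10^{9} + 1.9223 \cdot 10^{7} i$)
$\left(412210 + P\right) \left(-457517 + p{\left(14 + 12 \left(-9\right) \right)}\right) = \left(412210 + \left(2481847620 + 68314 i \sqrt{79179}\right)\right) \left(-457517 + \left(14 + 12 \left(-9\right)\right)\right) = \left(2482259830 + 68314 i \sqrt{79179}\right) \left(-457517 + \left(14 - 108\right)\right) = \left(2482259830 + 68314 i \sqrt{79179}\right) \left(-457517 - 94\right) = \left(2482259830 + 68314 i \sqrt{79179}\right) \left(-457611\right) = -1135909403066130 - 31261237854 i \sqrt{79179}$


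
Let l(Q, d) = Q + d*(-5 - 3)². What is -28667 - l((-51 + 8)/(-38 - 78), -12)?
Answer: -3236327/116 ≈ -27899.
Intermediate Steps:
l(Q, d) = Q + 64*d (l(Q, d) = Q + d*(-8)² = Q + d*64 = Q + 64*d)
-28667 - l((-51 + 8)/(-38 - 78), -12) = -28667 - ((-51 + 8)/(-38 - 78) + 64*(-12)) = -28667 - (-43/(-116) - 768) = -28667 - (-43*(-1/116) - 768) = -28667 - (43/116 - 768) = -28667 - 1*(-89045/116) = -28667 + 89045/116 = -3236327/116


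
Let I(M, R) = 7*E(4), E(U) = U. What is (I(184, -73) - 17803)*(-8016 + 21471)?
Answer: -239162625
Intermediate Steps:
I(M, R) = 28 (I(M, R) = 7*4 = 28)
(I(184, -73) - 17803)*(-8016 + 21471) = (28 - 17803)*(-8016 + 21471) = -17775*13455 = -239162625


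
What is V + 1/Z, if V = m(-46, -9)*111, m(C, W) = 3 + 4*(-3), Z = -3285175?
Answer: -3281889826/3285175 ≈ -999.00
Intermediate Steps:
m(C, W) = -9 (m(C, W) = 3 - 12 = -9)
V = -999 (V = -9*111 = -999)
V + 1/Z = -999 + 1/(-3285175) = -999 - 1/3285175 = -3281889826/3285175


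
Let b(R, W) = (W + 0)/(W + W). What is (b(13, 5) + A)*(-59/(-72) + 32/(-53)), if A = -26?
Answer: -13991/2544 ≈ -5.4996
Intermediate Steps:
b(R, W) = 1/2 (b(R, W) = W/((2*W)) = W*(1/(2*W)) = 1/2)
(b(13, 5) + A)*(-59/(-72) + 32/(-53)) = (1/2 - 26)*(-59/(-72) + 32/(-53)) = -51*(-59*(-1/72) + 32*(-1/53))/2 = -51*(59/72 - 32/53)/2 = -51/2*823/3816 = -13991/2544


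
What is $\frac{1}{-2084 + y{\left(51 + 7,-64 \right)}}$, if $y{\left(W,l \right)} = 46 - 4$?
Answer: $- \frac{1}{2042} \approx -0.00048972$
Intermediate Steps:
$y{\left(W,l \right)} = 42$ ($y{\left(W,l \right)} = 46 - 4 = 42$)
$\frac{1}{-2084 + y{\left(51 + 7,-64 \right)}} = \frac{1}{-2084 + 42} = \frac{1}{-2042} = - \frac{1}{2042}$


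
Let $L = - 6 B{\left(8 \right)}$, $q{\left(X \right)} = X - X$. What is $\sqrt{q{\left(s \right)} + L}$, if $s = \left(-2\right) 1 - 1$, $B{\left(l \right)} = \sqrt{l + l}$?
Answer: $2 i \sqrt{6} \approx 4.899 i$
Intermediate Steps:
$B{\left(l \right)} = \sqrt{2} \sqrt{l}$ ($B{\left(l \right)} = \sqrt{2 l} = \sqrt{2} \sqrt{l}$)
$s = -3$ ($s = -2 - 1 = -3$)
$q{\left(X \right)} = 0$
$L = -24$ ($L = - 6 \sqrt{2} \sqrt{8} = - 6 \sqrt{2} \cdot 2 \sqrt{2} = \left(-6\right) 4 = -24$)
$\sqrt{q{\left(s \right)} + L} = \sqrt{0 - 24} = \sqrt{-24} = 2 i \sqrt{6}$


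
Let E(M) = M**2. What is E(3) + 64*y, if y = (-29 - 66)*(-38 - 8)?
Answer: 279689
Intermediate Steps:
y = 4370 (y = -95*(-46) = 4370)
E(3) + 64*y = 3**2 + 64*4370 = 9 + 279680 = 279689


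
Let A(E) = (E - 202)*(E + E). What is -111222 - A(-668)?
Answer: -1273542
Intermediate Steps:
A(E) = 2*E*(-202 + E) (A(E) = (-202 + E)*(2*E) = 2*E*(-202 + E))
-111222 - A(-668) = -111222 - 2*(-668)*(-202 - 668) = -111222 - 2*(-668)*(-870) = -111222 - 1*1162320 = -111222 - 1162320 = -1273542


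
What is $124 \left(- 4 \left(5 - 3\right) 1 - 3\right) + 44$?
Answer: $-1320$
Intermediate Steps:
$124 \left(- 4 \left(5 - 3\right) 1 - 3\right) + 44 = 124 \left(- 4 \cdot 2 \cdot 1 - 3\right) + 44 = 124 \left(\left(-4\right) 2 - 3\right) + 44 = 124 \left(-8 - 3\right) + 44 = 124 \left(-11\right) + 44 = -1364 + 44 = -1320$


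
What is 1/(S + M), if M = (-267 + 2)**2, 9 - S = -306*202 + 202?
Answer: 1/131844 ≈ 7.5847e-6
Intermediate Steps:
S = 61619 (S = 9 - (-306*202 + 202) = 9 - (-61812 + 202) = 9 - 1*(-61610) = 9 + 61610 = 61619)
M = 70225 (M = (-265)**2 = 70225)
1/(S + M) = 1/(61619 + 70225) = 1/131844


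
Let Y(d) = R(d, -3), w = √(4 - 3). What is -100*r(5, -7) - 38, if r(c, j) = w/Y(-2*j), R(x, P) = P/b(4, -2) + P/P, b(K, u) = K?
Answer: -438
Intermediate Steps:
w = 1 (w = √1 = 1)
R(x, P) = 1 + P/4 (R(x, P) = P/4 + P/P = P*(¼) + 1 = P/4 + 1 = 1 + P/4)
Y(d) = ¼ (Y(d) = 1 + (¼)*(-3) = 1 - ¾ = ¼)
r(c, j) = 4 (r(c, j) = 1/(¼) = 1*4 = 4)
-100*r(5, -7) - 38 = -100*4 - 38 = -400 - 38 = -438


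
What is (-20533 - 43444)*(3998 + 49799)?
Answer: -3441770669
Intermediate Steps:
(-20533 - 43444)*(3998 + 49799) = -63977*53797 = -3441770669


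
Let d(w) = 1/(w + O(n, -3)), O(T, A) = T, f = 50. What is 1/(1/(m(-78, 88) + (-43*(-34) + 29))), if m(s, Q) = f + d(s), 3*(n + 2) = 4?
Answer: 363673/236 ≈ 1541.0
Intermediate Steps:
n = -2/3 (n = -2 + (1/3)*4 = -2 + 4/3 = -2/3 ≈ -0.66667)
d(w) = 1/(-2/3 + w) (d(w) = 1/(w - 2/3) = 1/(-2/3 + w))
m(s, Q) = 50 + 3/(-2 + 3*s)
1/(1/(m(-78, 88) + (-43*(-34) + 29))) = 1/(1/((-97 + 150*(-78))/(-2 + 3*(-78)) + (-43*(-34) + 29))) = 1/(1/((-97 - 11700)/(-2 - 234) + (1462 + 29))) = 1/(1/(-11797/(-236) + 1491)) = 1/(1/(-1/236*(-11797) + 1491)) = 1/(1/(11797/236 + 1491)) = 1/(1/(363673/236)) = 1/(236/363673) = 363673/236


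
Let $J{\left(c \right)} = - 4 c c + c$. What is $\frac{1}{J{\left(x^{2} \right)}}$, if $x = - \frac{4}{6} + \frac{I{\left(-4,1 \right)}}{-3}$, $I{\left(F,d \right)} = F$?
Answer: $- \frac{81}{28} \approx -2.8929$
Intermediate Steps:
$x = \frac{2}{3}$ ($x = - \frac{4}{6} - \frac{4}{-3} = \left(-4\right) \frac{1}{6} - - \frac{4}{3} = - \frac{2}{3} + \frac{4}{3} = \frac{2}{3} \approx 0.66667$)
$J{\left(c \right)} = c - 4 c^{2}$ ($J{\left(c \right)} = - 4 c^{2} + c = c - 4 c^{2}$)
$\frac{1}{J{\left(x^{2} \right)}} = \frac{1}{\left(\frac{2}{3}\right)^{2} \left(1 - 4 \left(\frac{2}{3}\right)^{2}\right)} = \frac{1}{\frac{4}{9} \left(1 - \frac{16}{9}\right)} = \frac{1}{\frac{4}{9} \left(- \frac{7}{9}\right)} = \frac{1}{- \frac{28}{81}} = - \frac{81}{28}$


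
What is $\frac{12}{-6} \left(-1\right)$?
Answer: $2$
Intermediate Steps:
$\frac{12}{-6} \left(-1\right) = 12 \left(- \frac{1}{6}\right) \left(-1\right) = \left(-2\right) \left(-1\right) = 2$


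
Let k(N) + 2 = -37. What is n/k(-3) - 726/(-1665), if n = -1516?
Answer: 283606/7215 ≈ 39.308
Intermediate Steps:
k(N) = -39 (k(N) = -2 - 37 = -39)
n/k(-3) - 726/(-1665) = -1516/(-39) - 726/(-1665) = -1516*(-1/39) - 726*(-1/1665) = 1516/39 + 242/555 = 283606/7215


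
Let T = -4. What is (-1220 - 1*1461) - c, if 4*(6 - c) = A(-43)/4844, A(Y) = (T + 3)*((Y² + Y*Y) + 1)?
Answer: -52067011/19376 ≈ -2687.2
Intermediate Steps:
A(Y) = -1 - 2*Y² (A(Y) = (-4 + 3)*((Y² + Y*Y) + 1) = -((Y² + Y²) + 1) = -(2*Y² + 1) = -(1 + 2*Y²) = -1 - 2*Y²)
c = 119955/19376 (c = 6 - (-1 - 2*(-43)²)/(4*4844) = 6 - (-1 - 2*1849)/(4*4844) = 6 - (-1 - 3698)/(4*4844) = 6 - (-3699)/(4*4844) = 6 - ¼*(-3699/4844) = 6 + 3699/19376 = 119955/19376 ≈ 6.1909)
(-1220 - 1*1461) - c = (-1220 - 1*1461) - 1*119955/19376 = (-1220 - 1461) - 119955/19376 = -2681 - 119955/19376 = -52067011/19376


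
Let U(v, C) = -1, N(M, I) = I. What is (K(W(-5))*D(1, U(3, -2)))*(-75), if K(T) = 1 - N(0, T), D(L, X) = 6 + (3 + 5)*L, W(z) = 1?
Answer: 0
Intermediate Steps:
D(L, X) = 6 + 8*L
K(T) = 1 - T
(K(W(-5))*D(1, U(3, -2)))*(-75) = ((1 - 1*1)*(6 + 8*1))*(-75) = ((1 - 1)*(6 + 8))*(-75) = (0*14)*(-75) = 0*(-75) = 0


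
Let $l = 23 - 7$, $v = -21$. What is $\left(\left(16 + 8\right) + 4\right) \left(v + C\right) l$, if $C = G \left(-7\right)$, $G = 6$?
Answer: $-28224$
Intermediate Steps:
$C = -42$ ($C = 6 \left(-7\right) = -42$)
$l = 16$ ($l = 23 - 7 = 16$)
$\left(\left(16 + 8\right) + 4\right) \left(v + C\right) l = \left(\left(16 + 8\right) + 4\right) \left(-21 - 42\right) 16 = \left(24 + 4\right) \left(-63\right) 16 = 28 \left(-63\right) 16 = \left(-1764\right) 16 = -28224$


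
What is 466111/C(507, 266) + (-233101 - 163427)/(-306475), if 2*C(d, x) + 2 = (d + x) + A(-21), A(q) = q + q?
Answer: 285991806362/223420275 ≈ 1280.1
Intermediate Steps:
A(q) = 2*q
C(d, x) = -22 + d/2 + x/2 (C(d, x) = -1 + ((d + x) + 2*(-21))/2 = -1 + ((d + x) - 42)/2 = -1 + (-42 + d + x)/2 = -1 + (-21 + d/2 + x/2) = -22 + d/2 + x/2)
466111/C(507, 266) + (-233101 - 163427)/(-306475) = 466111/(-22 + (½)*507 + (½)*266) + (-233101 - 163427)/(-306475) = 466111/(-22 + 507/2 + 133) - 396528*(-1/306475) = 466111/(729/2) + 396528/306475 = 466111*(2/729) + 396528/306475 = 932222/729 + 396528/306475 = 285991806362/223420275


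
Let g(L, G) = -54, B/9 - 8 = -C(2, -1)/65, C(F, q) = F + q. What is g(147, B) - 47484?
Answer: -47538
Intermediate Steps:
B = 4671/65 (B = 72 + 9*(-(2 - 1)/65) = 72 + 9*(-1*1*(1/65)) = 72 + 9*(-1*1/65) = 72 + 9*(-1/65) = 72 - 9/65 = 4671/65 ≈ 71.862)
g(147, B) - 47484 = -54 - 47484 = -47538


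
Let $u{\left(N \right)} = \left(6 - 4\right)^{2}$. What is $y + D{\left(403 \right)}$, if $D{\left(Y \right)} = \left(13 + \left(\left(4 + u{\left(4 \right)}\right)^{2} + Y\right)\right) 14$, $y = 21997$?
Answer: $28717$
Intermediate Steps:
$u{\left(N \right)} = 4$ ($u{\left(N \right)} = 2^{2} = 4$)
$D{\left(Y \right)} = 1078 + 14 Y$ ($D{\left(Y \right)} = \left(13 + \left(\left(4 + 4\right)^{2} + Y\right)\right) 14 = \left(13 + \left(8^{2} + Y\right)\right) 14 = \left(13 + \left(64 + Y\right)\right) 14 = \left(77 + Y\right) 14 = 1078 + 14 Y$)
$y + D{\left(403 \right)} = 21997 + \left(1078 + 14 \cdot 403\right) = 21997 + \left(1078 + 5642\right) = 21997 + 6720 = 28717$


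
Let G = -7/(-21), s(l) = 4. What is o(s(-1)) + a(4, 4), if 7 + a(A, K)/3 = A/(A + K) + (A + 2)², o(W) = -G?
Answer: 529/6 ≈ 88.167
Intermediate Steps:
G = ⅓ (G = -7*(-1/21) = ⅓ ≈ 0.33333)
o(W) = -⅓ (o(W) = -1*⅓ = -⅓)
a(A, K) = -21 + 3*(2 + A)² + 3*A/(A + K) (a(A, K) = -21 + 3*(A/(A + K) + (A + 2)²) = -21 + 3*(A/(A + K) + (2 + A)²) = -21 + 3*((2 + A)² + A/(A + K)) = -21 + (3*(2 + A)² + 3*A/(A + K)) = -21 + 3*(2 + A)² + 3*A/(A + K))
o(s(-1)) + a(4, 4) = -⅓ + 3*(-7*4 - 6*4 + 4*(2 + 4)² + 4*(2 + 4)²)/(4 + 4) = -⅓ + 3*(-28 - 24 + 4*6² + 4*6²)/8 = -⅓ + 3*(⅛)*(-28 - 24 + 4*36 + 4*36) = -⅓ + 3*(⅛)*(-28 - 24 + 144 + 144) = -⅓ + 3*(⅛)*236 = -⅓ + 177/2 = 529/6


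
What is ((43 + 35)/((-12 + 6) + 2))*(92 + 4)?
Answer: -1872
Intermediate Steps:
((43 + 35)/((-12 + 6) + 2))*(92 + 4) = (78/(-6 + 2))*96 = (78/(-4))*96 = (78*(-¼))*96 = -39/2*96 = -1872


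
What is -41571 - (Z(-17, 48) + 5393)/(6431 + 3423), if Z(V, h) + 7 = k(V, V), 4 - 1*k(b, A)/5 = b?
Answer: -409646125/9854 ≈ -41572.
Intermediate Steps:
k(b, A) = 20 - 5*b
Z(V, h) = 13 - 5*V (Z(V, h) = -7 + (20 - 5*V) = 13 - 5*V)
-41571 - (Z(-17, 48) + 5393)/(6431 + 3423) = -41571 - ((13 - 5*(-17)) + 5393)/(6431 + 3423) = -41571 - ((13 + 85) + 5393)/9854 = -41571 - (98 + 5393)/9854 = -41571 - 5491/9854 = -409646125/9854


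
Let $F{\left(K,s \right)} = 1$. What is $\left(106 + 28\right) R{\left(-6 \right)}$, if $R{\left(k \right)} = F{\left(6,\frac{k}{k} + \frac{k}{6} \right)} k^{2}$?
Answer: $4824$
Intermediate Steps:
$R{\left(k \right)} = k^{2}$ ($R{\left(k \right)} = 1 k^{2} = k^{2}$)
$\left(106 + 28\right) R{\left(-6 \right)} = \left(106 + 28\right) \left(-6\right)^{2} = 134 \cdot 36 = 4824$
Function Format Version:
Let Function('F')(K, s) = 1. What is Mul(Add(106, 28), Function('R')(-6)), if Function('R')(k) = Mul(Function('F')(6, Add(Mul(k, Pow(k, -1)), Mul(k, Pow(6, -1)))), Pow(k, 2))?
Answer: 4824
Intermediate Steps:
Function('R')(k) = Pow(k, 2) (Function('R')(k) = Mul(1, Pow(k, 2)) = Pow(k, 2))
Mul(Add(106, 28), Function('R')(-6)) = Mul(Add(106, 28), Pow(-6, 2)) = Mul(134, 36) = 4824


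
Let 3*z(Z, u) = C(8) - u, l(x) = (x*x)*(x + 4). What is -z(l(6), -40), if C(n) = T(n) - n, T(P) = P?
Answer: -40/3 ≈ -13.333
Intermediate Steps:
l(x) = x²*(4 + x)
C(n) = 0 (C(n) = n - n = 0)
z(Z, u) = -u/3 (z(Z, u) = (0 - u)/3 = (-u)/3 = -u/3)
-z(l(6), -40) = -(-1)*(-40)/3 = -1*40/3 = -40/3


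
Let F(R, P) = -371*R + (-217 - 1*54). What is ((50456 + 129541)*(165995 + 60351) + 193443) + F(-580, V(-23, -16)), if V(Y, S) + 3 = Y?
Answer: 40742009314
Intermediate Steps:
V(Y, S) = -3 + Y
F(R, P) = -271 - 371*R (F(R, P) = -371*R + (-217 - 54) = -371*R - 271 = -271 - 371*R)
((50456 + 129541)*(165995 + 60351) + 193443) + F(-580, V(-23, -16)) = ((50456 + 129541)*(165995 + 60351) + 193443) + (-271 - 371*(-580)) = (179997*226346 + 193443) + (-271 + 215180) = (40741600962 + 193443) + 214909 = 40741794405 + 214909 = 40742009314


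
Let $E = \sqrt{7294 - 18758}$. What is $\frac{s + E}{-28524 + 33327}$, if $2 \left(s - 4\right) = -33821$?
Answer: $- \frac{11271}{3202} + \frac{2 i \sqrt{2866}}{4803} \approx -3.52 + 0.022292 i$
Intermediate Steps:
$s = - \frac{33813}{2}$ ($s = 4 + \frac{1}{2} \left(-33821\right) = 4 - \frac{33821}{2} = - \frac{33813}{2} \approx -16907.0$)
$E = 2 i \sqrt{2866}$ ($E = \sqrt{-11464} = 2 i \sqrt{2866} \approx 107.07 i$)
$\frac{s + E}{-28524 + 33327} = \frac{- \frac{33813}{2} + 2 i \sqrt{2866}}{-28524 + 33327} = \frac{- \frac{33813}{2} + 2 i \sqrt{2866}}{4803} = \left(- \frac{33813}{2} + 2 i \sqrt{2866}\right) \frac{1}{4803} = - \frac{11271}{3202} + \frac{2 i \sqrt{2866}}{4803}$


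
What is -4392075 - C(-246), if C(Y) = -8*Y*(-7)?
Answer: -4378299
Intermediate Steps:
C(Y) = 56*Y
-4392075 - C(-246) = -4392075 - 56*(-246) = -4392075 - 1*(-13776) = -4392075 + 13776 = -4378299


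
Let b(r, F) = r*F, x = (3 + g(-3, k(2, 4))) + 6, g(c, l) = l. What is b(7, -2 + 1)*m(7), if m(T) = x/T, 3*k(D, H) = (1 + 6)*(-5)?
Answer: 8/3 ≈ 2.6667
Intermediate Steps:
k(D, H) = -35/3 (k(D, H) = ((1 + 6)*(-5))/3 = (7*(-5))/3 = (1/3)*(-35) = -35/3)
x = -8/3 (x = (3 - 35/3) + 6 = -26/3 + 6 = -8/3 ≈ -2.6667)
b(r, F) = F*r
m(T) = -8/(3*T)
b(7, -2 + 1)*m(7) = ((-2 + 1)*7)*(-8/3/7) = (-1*7)*(-8/3*1/7) = -7*(-8/21) = 8/3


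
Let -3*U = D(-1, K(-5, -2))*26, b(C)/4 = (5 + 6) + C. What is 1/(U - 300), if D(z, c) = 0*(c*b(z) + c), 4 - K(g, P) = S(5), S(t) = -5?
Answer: -1/300 ≈ -0.0033333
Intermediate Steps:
K(g, P) = 9 (K(g, P) = 4 - 1*(-5) = 4 + 5 = 9)
b(C) = 44 + 4*C (b(C) = 4*((5 + 6) + C) = 4*(11 + C) = 44 + 4*C)
D(z, c) = 0 (D(z, c) = 0*(c*(44 + 4*z) + c) = 0*(c + c*(44 + 4*z)) = 0)
U = 0 (U = -0*26 = -1/3*0 = 0)
1/(U - 300) = 1/(0 - 300) = 1/(-300) = -1/300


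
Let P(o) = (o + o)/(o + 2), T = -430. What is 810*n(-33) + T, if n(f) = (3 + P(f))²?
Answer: 20064380/961 ≈ 20879.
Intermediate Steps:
P(o) = 2*o/(2 + o) (P(o) = (2*o)/(2 + o) = 2*o/(2 + o))
n(f) = (3 + 2*f/(2 + f))²
810*n(-33) + T = 810*((6 + 5*(-33))²/(2 - 33)²) - 430 = 810*((6 - 165)²/(-31)²) - 430 = 810*((1/961)*(-159)²) - 430 = 810*((1/961)*25281) - 430 = 810*(25281/961) - 430 = 20477610/961 - 430 = 20064380/961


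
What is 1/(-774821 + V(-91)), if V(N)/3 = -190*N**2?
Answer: -1/5494991 ≈ -1.8198e-7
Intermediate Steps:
V(N) = -570*N**2 (V(N) = 3*(-190*N**2) = -570*N**2)
1/(-774821 + V(-91)) = 1/(-774821 - 570*(-91)**2) = 1/(-774821 - 570*8281) = 1/(-774821 - 4720170) = 1/(-5494991) = -1/5494991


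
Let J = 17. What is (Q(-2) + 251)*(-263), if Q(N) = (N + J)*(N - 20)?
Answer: 20777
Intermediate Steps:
Q(N) = (-20 + N)*(17 + N) (Q(N) = (N + 17)*(N - 20) = (17 + N)*(-20 + N) = (-20 + N)*(17 + N))
(Q(-2) + 251)*(-263) = ((-340 + (-2)² - 3*(-2)) + 251)*(-263) = ((-340 + 4 + 6) + 251)*(-263) = (-330 + 251)*(-263) = -79*(-263) = 20777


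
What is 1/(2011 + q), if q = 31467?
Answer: 1/33478 ≈ 2.9870e-5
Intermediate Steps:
1/(2011 + q) = 1/(2011 + 31467) = 1/33478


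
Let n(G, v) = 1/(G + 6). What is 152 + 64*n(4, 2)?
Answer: 792/5 ≈ 158.40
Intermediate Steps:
n(G, v) = 1/(6 + G)
152 + 64*n(4, 2) = 152 + 64/(6 + 4) = 152 + 64/10 = 152 + 64*(⅒) = 152 + 32/5 = 792/5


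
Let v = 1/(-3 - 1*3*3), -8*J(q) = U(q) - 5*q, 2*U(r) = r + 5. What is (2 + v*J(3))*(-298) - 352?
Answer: -43865/48 ≈ -913.85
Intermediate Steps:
U(r) = 5/2 + r/2 (U(r) = (r + 5)/2 = (5 + r)/2 = 5/2 + r/2)
J(q) = -5/16 + 9*q/16 (J(q) = -((5/2 + q/2) - 5*q)/8 = -(5/2 - 9*q/2)/8 = -5/16 + 9*q/16)
v = -1/12 (v = 1/(-3 - 3*3) = 1/(-3 - 9) = 1/(-12) = -1/12 ≈ -0.083333)
(2 + v*J(3))*(-298) - 352 = (2 - (-5/16 + (9/16)*3)/12)*(-298) - 352 = (2 - (-5/16 + 27/16)/12)*(-298) - 352 = (2 - 1/12*11/8)*(-298) - 352 = (2 - 11/96)*(-298) - 352 = (181/96)*(-298) - 352 = -26969/48 - 352 = -43865/48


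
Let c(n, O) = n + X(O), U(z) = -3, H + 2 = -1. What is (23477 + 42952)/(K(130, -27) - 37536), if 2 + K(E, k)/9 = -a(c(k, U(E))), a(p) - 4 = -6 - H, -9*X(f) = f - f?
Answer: -22143/12521 ≈ -1.7685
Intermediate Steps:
H = -3 (H = -2 - 1 = -3)
X(f) = 0 (X(f) = -(f - f)/9 = -⅑*0 = 0)
c(n, O) = n (c(n, O) = n + 0 = n)
a(p) = 1 (a(p) = 4 + (-6 - 1*(-3)) = 4 + (-6 + 3) = 4 - 3 = 1)
K(E, k) = -27 (K(E, k) = -18 + 9*(-1*1) = -18 + 9*(-1) = -18 - 9 = -27)
(23477 + 42952)/(K(130, -27) - 37536) = (23477 + 42952)/(-27 - 37536) = 66429/(-37563) = 66429*(-1/37563) = -22143/12521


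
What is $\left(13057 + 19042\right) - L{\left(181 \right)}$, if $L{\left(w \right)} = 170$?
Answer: $31929$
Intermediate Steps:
$\left(13057 + 19042\right) - L{\left(181 \right)} = \left(13057 + 19042\right) - 170 = 32099 - 170 = 31929$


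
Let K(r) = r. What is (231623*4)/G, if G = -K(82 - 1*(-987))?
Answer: -926492/1069 ≈ -866.69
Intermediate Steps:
G = -1069 (G = -(82 - 1*(-987)) = -(82 + 987) = -1*1069 = -1069)
(231623*4)/G = (231623*4)/(-1069) = 926492*(-1/1069) = -926492/1069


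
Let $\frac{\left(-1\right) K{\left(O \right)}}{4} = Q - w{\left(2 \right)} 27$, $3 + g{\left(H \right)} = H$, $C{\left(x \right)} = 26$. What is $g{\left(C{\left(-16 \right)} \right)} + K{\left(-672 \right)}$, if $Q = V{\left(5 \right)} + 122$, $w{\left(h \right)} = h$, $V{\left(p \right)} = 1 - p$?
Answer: $-233$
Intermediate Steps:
$g{\left(H \right)} = -3 + H$
$Q = 118$ ($Q = \left(1 - 5\right) + 122 = -4 + 122 = 118$)
$K{\left(O \right)} = -256$ ($K{\left(O \right)} = - 4 \left(118 - 2 \cdot 27\right) = - 4 \left(118 - 54\right) = \left(-4\right) 64 = -256$)
$g{\left(C{\left(-16 \right)} \right)} + K{\left(-672 \right)} = \left(-3 + 26\right) - 256 = 23 - 256 = -233$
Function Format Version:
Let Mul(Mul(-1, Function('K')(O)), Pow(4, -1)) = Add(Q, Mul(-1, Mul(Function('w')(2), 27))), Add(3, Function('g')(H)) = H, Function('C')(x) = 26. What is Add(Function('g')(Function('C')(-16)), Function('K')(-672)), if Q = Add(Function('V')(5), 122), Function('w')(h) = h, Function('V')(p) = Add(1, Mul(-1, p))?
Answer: -233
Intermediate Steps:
Function('g')(H) = Add(-3, H)
Q = 118 (Q = Add(Add(1, Mul(-1, 5)), 122) = Add(Add(1, -5), 122) = Add(-4, 122) = 118)
Function('K')(O) = -256 (Function('K')(O) = Mul(-4, Add(118, Mul(-1, Mul(2, 27)))) = Mul(-4, Add(118, Mul(-1, 54))) = Mul(-4, Add(118, -54)) = Mul(-4, 64) = -256)
Add(Function('g')(Function('C')(-16)), Function('K')(-672)) = Add(Add(-3, 26), -256) = Add(23, -256) = -233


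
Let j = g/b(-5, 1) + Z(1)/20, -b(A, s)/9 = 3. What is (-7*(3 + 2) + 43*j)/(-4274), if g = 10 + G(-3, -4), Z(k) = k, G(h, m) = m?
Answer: 7633/769320 ≈ 0.0099217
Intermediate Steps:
b(A, s) = -27 (b(A, s) = -9*3 = -27)
g = 6 (g = 10 - 4 = 6)
j = -31/180 (j = 6/(-27) + 1/20 = 6*(-1/27) + 1*(1/20) = -2/9 + 1/20 = -31/180 ≈ -0.17222)
(-7*(3 + 2) + 43*j)/(-4274) = (-7*(3 + 2) + 43*(-31/180))/(-4274) = (-7*5 - 1333/180)*(-1/4274) = (-35 - 1333/180)*(-1/4274) = -7633/180*(-1/4274) = 7633/769320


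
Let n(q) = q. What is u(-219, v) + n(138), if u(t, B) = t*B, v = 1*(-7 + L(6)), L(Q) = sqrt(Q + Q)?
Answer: 1671 - 438*sqrt(3) ≈ 912.36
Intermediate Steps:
L(Q) = sqrt(2)*sqrt(Q) (L(Q) = sqrt(2*Q) = sqrt(2)*sqrt(Q))
v = -7 + 2*sqrt(3) (v = 1*(-7 + sqrt(2)*sqrt(6)) = 1*(-7 + 2*sqrt(3)) = -7 + 2*sqrt(3) ≈ -3.5359)
u(t, B) = B*t
u(-219, v) + n(138) = (-7 + 2*sqrt(3))*(-219) + 138 = (1533 - 438*sqrt(3)) + 138 = 1671 - 438*sqrt(3)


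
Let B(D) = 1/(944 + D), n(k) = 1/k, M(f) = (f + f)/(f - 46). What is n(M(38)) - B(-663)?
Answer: -581/5339 ≈ -0.10882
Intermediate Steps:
M(f) = 2*f/(-46 + f) (M(f) = (2*f)/(-46 + f) = 2*f/(-46 + f))
n(M(38)) - B(-663) = 1/(2*38/(-46 + 38)) - 1/(944 - 663) = 1/(2*38/(-8)) - 1/281 = 1/(2*38*(-1/8)) - 1*1/281 = 1/(-19/2) - 1/281 = -2/19 - 1/281 = -581/5339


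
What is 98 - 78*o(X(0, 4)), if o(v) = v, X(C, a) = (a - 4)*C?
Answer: 98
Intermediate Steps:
X(C, a) = C*(-4 + a) (X(C, a) = (-4 + a)*C = C*(-4 + a))
98 - 78*o(X(0, 4)) = 98 - 0*(-4 + 4) = 98 - 0*0 = 98 - 78*0 = 98 + 0 = 98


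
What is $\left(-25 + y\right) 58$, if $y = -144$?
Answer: $-9802$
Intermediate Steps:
$\left(-25 + y\right) 58 = \left(-25 - 144\right) 58 = \left(-169\right) 58 = -9802$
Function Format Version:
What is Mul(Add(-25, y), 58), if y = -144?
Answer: -9802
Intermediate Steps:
Mul(Add(-25, y), 58) = Mul(Add(-25, -144), 58) = Mul(-169, 58) = -9802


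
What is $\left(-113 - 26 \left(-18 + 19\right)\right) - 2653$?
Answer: $-2792$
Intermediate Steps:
$\left(-113 - 26 \left(-18 + 19\right)\right) - 2653 = \left(-113 - 26\right) - 2653 = -139 - 2653 = -2792$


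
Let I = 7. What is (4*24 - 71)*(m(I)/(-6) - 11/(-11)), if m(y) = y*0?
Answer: 25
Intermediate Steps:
m(y) = 0
(4*24 - 71)*(m(I)/(-6) - 11/(-11)) = (4*24 - 71)*(0/(-6) - 11/(-11)) = (96 - 71)*(0*(-⅙) - 11*(-1/11)) = 25*(0 + 1) = 25*1 = 25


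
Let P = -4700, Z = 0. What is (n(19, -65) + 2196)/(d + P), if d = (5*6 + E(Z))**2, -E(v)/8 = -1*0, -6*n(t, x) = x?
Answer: -13241/22800 ≈ -0.58075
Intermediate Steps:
n(t, x) = -x/6
E(v) = 0 (E(v) = -(-8)*0 = -8*0 = 0)
d = 900 (d = (5*6 + 0)**2 = (30 + 0)**2 = 30**2 = 900)
(n(19, -65) + 2196)/(d + P) = (-1/6*(-65) + 2196)/(900 - 4700) = (65/6 + 2196)/(-3800) = (13241/6)*(-1/3800) = -13241/22800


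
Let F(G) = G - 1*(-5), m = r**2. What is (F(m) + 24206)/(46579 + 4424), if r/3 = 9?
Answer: 24940/51003 ≈ 0.48899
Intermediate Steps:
r = 27 (r = 3*9 = 27)
m = 729 (m = 27**2 = 729)
F(G) = 5 + G (F(G) = G + 5 = 5 + G)
(F(m) + 24206)/(46579 + 4424) = ((5 + 729) + 24206)/(46579 + 4424) = (734 + 24206)/51003 = 24940*(1/51003) = 24940/51003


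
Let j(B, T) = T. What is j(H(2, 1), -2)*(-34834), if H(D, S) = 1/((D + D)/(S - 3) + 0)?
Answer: 69668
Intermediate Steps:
H(D, S) = (-3 + S)/(2*D) (H(D, S) = 1/((2*D)/(-3 + S) + 0) = 1/(2*D/(-3 + S) + 0) = 1/(2*D/(-3 + S)) = (-3 + S)/(2*D))
j(H(2, 1), -2)*(-34834) = -2*(-34834) = 69668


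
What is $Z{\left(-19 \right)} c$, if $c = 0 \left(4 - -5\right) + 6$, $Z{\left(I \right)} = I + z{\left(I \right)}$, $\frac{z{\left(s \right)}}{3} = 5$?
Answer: $-24$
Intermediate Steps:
$z{\left(s \right)} = 15$ ($z{\left(s \right)} = 3 \cdot 5 = 15$)
$Z{\left(I \right)} = 15 + I$ ($Z{\left(I \right)} = I + 15 = 15 + I$)
$c = 6$ ($c = 0 \left(4 + 5\right) + 6 = 0 \cdot 9 + 6 = 0 + 6 = 6$)
$Z{\left(-19 \right)} c = \left(15 - 19\right) 6 = \left(-4\right) 6 = -24$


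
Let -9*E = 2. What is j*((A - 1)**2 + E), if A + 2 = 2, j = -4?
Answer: -28/9 ≈ -3.1111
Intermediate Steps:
E = -2/9 (E = -1/9*2 = -2/9 ≈ -0.22222)
A = 0 (A = -2 + 2 = 0)
j*((A - 1)**2 + E) = -4*((0 - 1)**2 - 2/9) = -4*((-1)**2 - 2/9) = -4*(1 - 2/9) = -4*7/9 = -28/9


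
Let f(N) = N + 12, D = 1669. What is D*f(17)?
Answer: 48401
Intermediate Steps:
f(N) = 12 + N
D*f(17) = 1669*(12 + 17) = 1669*29 = 48401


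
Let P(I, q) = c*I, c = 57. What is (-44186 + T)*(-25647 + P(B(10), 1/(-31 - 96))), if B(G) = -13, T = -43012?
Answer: 2300980824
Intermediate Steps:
P(I, q) = 57*I
(-44186 + T)*(-25647 + P(B(10), 1/(-31 - 96))) = (-44186 - 43012)*(-25647 + 57*(-13)) = -87198*(-25647 - 741) = -87198*(-26388) = 2300980824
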